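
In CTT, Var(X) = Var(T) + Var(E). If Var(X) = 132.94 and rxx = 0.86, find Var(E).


var_true = rxx * var_obs = 0.86 * 132.94 = 114.3284
var_error = var_obs - var_true
var_error = 132.94 - 114.3284
var_error = 18.6116

18.6116


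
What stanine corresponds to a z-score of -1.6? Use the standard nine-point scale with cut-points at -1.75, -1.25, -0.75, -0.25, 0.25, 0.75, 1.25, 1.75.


Stanine boundaries: [-1.75, -1.25, -0.75, -0.25, 0.25, 0.75, 1.25, 1.75]
z = -1.6
Check each boundary:
  z >= -1.75 -> could be stanine 2
  z < -1.25
  z < -0.75
  z < -0.25
  z < 0.25
  z < 0.75
  z < 1.25
  z < 1.75
Highest qualifying boundary gives stanine = 2

2


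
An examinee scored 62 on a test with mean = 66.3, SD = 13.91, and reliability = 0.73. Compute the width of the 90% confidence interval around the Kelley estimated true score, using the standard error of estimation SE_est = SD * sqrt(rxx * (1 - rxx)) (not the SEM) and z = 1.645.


True score estimate = 0.73*62 + 0.27*66.3 = 63.161
SE_est = SD * sqrt(rxx * (1 - rxx)) = 13.91 * sqrt(0.73 * 0.27) = 13.91 * sqrt(0.1971) = 6.175476
CI = T_est +/- z * SE_est, so width = 2 * z * SE_est = 2 * 1.645 * 6.175476
Width = 20.3173

20.3173


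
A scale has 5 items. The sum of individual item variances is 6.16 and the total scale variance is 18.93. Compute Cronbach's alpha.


alpha = (k/(k-1)) * (1 - sum(si^2)/s_total^2)
= (5/4) * (1 - 6.16/18.93)
alpha = 0.8432

0.8432


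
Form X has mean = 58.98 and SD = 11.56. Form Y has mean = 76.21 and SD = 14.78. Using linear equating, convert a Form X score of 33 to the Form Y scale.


slope = SD_Y / SD_X = 14.78 / 11.56 ~ 1.2785
intercept = mean_Y - slope * mean_X = 76.21 - (14.78 / 11.56) * 58.98 ~ 0.8013
Y = slope * X + intercept. To avoid rounding drift from the rounded slope/intercept, evaluate the equivalent form Y = mean_Y + SD_Y * (X - mean_X) / SD_X at full precision:
Y = 76.21 + 14.78 * (33 - 58.98) / 11.56
Y = 76.21 - 14.78 * 25.98 / 11.56
Y = 76.21 - 383.9844 / 11.56
Y = 76.21 - 33.2166
Y = 42.9934

42.9934


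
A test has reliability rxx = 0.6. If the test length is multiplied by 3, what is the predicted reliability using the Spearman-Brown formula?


r_new = (n * rxx) / (1 + (n-1) * rxx)
r_new = (3 * 0.6) / (1 + 2 * 0.6)
r_new = 1.8 / 2.2
r_new = 0.8182

0.8182


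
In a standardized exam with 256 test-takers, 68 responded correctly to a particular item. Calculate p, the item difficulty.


Item difficulty p = number correct / total examinees
p = 68 / 256
p = 0.2656

0.2656


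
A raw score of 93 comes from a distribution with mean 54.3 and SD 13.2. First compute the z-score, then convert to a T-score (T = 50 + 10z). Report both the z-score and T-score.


z = (X - mean) / SD = (93 - 54.3) / 13.2
z = 38.7 / 13.2
z = 2.9318
T-score = T = 50 + 10z
Carry z at full precision (z = 38.7 / 13.2) into the conversion:
T-score = 50 + 10 * (38.7 / 13.2) = 50 + 387 / 13.2
T-score = 50 + 29.3182
T-score = 79.3182

79.3182


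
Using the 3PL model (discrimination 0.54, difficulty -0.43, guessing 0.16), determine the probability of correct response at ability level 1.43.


logit = 0.54*(1.43 - -0.43) = 1.0044
P* = 1/(1 + exp(-1.0044)) = 0.7319
P = 0.16 + (1 - 0.16) * 0.7319
P = 0.7748

0.7748


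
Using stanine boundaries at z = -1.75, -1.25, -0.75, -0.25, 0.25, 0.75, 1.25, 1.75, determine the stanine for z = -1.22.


Stanine boundaries: [-1.75, -1.25, -0.75, -0.25, 0.25, 0.75, 1.25, 1.75]
z = -1.22
Check each boundary:
  z >= -1.75 -> could be stanine 2
  z >= -1.25 -> could be stanine 3
  z < -0.75
  z < -0.25
  z < 0.25
  z < 0.75
  z < 1.25
  z < 1.75
Highest qualifying boundary gives stanine = 3

3


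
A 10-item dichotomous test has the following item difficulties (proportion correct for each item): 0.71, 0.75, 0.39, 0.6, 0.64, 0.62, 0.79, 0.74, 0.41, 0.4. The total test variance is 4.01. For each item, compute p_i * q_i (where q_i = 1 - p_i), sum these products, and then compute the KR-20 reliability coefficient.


For each item, compute p_i * q_i:
  Item 1: 0.71 * 0.29 = 0.2059
  Item 2: 0.75 * 0.25 = 0.1875
  Item 3: 0.39 * 0.61 = 0.2379
  Item 4: 0.6 * 0.4 = 0.24
  Item 5: 0.64 * 0.36 = 0.2304
  Item 6: 0.62 * 0.38 = 0.2356
  Item 7: 0.79 * 0.21 = 0.1659
  Item 8: 0.74 * 0.26 = 0.1924
  Item 9: 0.41 * 0.59 = 0.2419
  Item 10: 0.4 * 0.6 = 0.24
Sum(p_i * q_i) = 0.2059 + 0.1875 + 0.2379 + 0.24 + 0.2304 + 0.2356 + 0.1659 + 0.1924 + 0.2419 + 0.24 = 2.1775
KR-20 = (k/(k-1)) * (1 - Sum(p_i*q_i) / Var_total)
= (10/9) * (1 - 2.1775/4.01)
= 1.1111 * 0.457
KR-20 = 0.5078

0.5078


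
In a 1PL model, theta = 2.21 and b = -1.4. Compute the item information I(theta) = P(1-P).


P = 1/(1+exp(-(2.21--1.4))) = 0.9737
I = P*(1-P) = 0.9737 * 0.0263
I = 0.0256

0.0256


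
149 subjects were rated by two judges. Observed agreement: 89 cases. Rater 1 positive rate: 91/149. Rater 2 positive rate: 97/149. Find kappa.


P_o = 89/149 = 0.597315
P_e = (91*97 + 58*52) / 22201 = 0.533444
kappa = (P_o - P_e) / (1 - P_e)
kappa = (0.597315 - 0.533444) / (1 - 0.533444)
kappa = 0.1369

0.1369


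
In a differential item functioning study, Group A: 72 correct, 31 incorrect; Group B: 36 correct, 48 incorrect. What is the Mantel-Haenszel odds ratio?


Odds_A = 72/31 = 2.3226
Odds_B = 36/48 = 0.75
OR = Odds_A / Odds_B = 2.3226 / 0.75
Exactly, OR = (72 * 48) / (31 * 36) = 3456 / 1116
OR = 3.0968

3.0968


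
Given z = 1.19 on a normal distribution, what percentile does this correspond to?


CDF(z) = 0.5 * (1 + erf(z/sqrt(2)))
erf(0.8415) = 0.766
CDF = 0.883
Percentile rank = 0.883 * 100 = 88.3

88.3


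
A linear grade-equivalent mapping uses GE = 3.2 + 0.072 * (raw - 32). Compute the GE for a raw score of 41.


raw - median = 41 - 32 = 9
slope * diff = 0.072 * 9 = 0.648
GE = 3.2 + 0.648
GE = 3.848

3.848


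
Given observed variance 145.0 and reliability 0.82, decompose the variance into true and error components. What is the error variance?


var_true = rxx * var_obs = 0.82 * 145.0 = 118.9
var_error = var_obs - var_true
var_error = 145.0 - 118.9
var_error = 26.1

26.1


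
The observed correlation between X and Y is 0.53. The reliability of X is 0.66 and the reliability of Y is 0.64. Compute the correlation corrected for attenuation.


r_corrected = rxy / sqrt(rxx * ryy)
= 0.53 / sqrt(0.66 * 0.64)
= 0.53 / sqrt(0.4224)
= 0.53 / 0.649923
r_corrected = 0.8155

0.8155


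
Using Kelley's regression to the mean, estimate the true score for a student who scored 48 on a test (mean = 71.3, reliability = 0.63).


T_est = rxx * X + (1 - rxx) * mean
T_est = 0.63 * 48 + 0.37 * 71.3
T_est = 30.24 + 26.381
T_est = 56.621

56.621


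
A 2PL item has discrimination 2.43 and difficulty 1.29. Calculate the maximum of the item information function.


For 2PL, max info at theta = b = 1.29
I_max = a^2 / 4 = 2.43^2 / 4
= 5.9049 / 4
I_max = 1.4762

1.4762


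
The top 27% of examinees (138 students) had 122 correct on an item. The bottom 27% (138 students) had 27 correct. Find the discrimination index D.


p_upper = 122/138 = 0.8841
p_lower = 27/138 = 0.1957
D = 0.8841 - 0.1957 = 0.6884

0.6884


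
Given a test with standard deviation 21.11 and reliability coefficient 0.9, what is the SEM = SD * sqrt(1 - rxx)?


SEM = SD * sqrt(1 - rxx)
SEM = 21.11 * sqrt(1 - 0.9)
SEM = 21.11 * sqrt(0.1) = 21.11 * 0.316228
SEM = 6.6756

6.6756


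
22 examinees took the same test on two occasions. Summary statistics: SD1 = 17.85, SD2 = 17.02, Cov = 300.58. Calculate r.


r = cov(X,Y) / (SD_X * SD_Y)
r = 300.58 / (17.85 * 17.02)
r = 300.58 / 303.807
r = 0.9894

0.9894


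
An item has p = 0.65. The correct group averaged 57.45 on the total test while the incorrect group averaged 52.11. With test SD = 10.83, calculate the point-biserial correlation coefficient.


q = 1 - p = 0.35
rpb = ((M1 - M0) / SD) * sqrt(p * q)
rpb = ((57.45 - 52.11) / 10.83) * sqrt(0.65 * 0.35)
rpb = 0.2352

0.2352


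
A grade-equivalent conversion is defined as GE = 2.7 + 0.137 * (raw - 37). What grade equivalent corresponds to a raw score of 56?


raw - median = 56 - 37 = 19
slope * diff = 0.137 * 19 = 2.603
GE = 2.7 + 2.603
GE = 5.303

5.303


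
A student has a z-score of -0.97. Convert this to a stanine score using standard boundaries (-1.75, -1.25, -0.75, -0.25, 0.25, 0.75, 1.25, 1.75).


Stanine boundaries: [-1.75, -1.25, -0.75, -0.25, 0.25, 0.75, 1.25, 1.75]
z = -0.97
Check each boundary:
  z >= -1.75 -> could be stanine 2
  z >= -1.25 -> could be stanine 3
  z < -0.75
  z < -0.25
  z < 0.25
  z < 0.75
  z < 1.25
  z < 1.75
Highest qualifying boundary gives stanine = 3

3


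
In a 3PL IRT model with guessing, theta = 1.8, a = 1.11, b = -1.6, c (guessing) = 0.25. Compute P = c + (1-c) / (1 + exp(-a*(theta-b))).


logit = 1.11*(1.8 - -1.6) = 3.774
P* = 1/(1 + exp(-3.774)) = 0.9776
P = 0.25 + (1 - 0.25) * 0.9776
P = 0.9832

0.9832


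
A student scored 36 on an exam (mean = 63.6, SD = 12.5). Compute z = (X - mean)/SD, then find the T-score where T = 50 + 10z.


z = (X - mean) / SD = (36 - 63.6) / 12.5
z = -27.6 / 12.5
z = -2.208
T-score = T = 50 + 10z
Carry z at full precision (z = -27.6 / 12.5) into the conversion:
T-score = 50 + 10 * (-27.6 / 12.5) = 50 + -276 / 12.5
T-score = 50 + -22.08
T-score = 27.92

27.92


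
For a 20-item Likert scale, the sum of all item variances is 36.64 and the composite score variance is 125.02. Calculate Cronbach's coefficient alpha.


alpha = (k/(k-1)) * (1 - sum(si^2)/s_total^2)
= (20/19) * (1 - 36.64/125.02)
alpha = 0.7441

0.7441


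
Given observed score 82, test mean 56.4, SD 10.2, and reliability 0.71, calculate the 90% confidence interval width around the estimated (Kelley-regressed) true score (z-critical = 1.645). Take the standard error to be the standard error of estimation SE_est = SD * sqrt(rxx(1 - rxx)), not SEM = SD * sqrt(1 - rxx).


True score estimate = 0.71*82 + 0.29*56.4 = 74.576
SE_est = SD * sqrt(rxx * (1 - rxx)) = 10.2 * sqrt(0.71 * 0.29) = 10.2 * sqrt(0.2059) = 4.628373
CI = T_est +/- z * SE_est, so width = 2 * z * SE_est = 2 * 1.645 * 4.628373
Width = 15.2273

15.2273


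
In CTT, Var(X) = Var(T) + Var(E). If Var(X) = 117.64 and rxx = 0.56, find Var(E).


var_true = rxx * var_obs = 0.56 * 117.64 = 65.8784
var_error = var_obs - var_true
var_error = 117.64 - 65.8784
var_error = 51.7616

51.7616


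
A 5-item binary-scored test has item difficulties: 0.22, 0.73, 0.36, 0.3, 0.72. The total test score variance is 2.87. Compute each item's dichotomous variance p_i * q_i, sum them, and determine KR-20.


For each item, compute p_i * q_i:
  Item 1: 0.22 * 0.78 = 0.1716
  Item 2: 0.73 * 0.27 = 0.1971
  Item 3: 0.36 * 0.64 = 0.2304
  Item 4: 0.3 * 0.7 = 0.21
  Item 5: 0.72 * 0.28 = 0.2016
Sum(p_i * q_i) = 0.1716 + 0.1971 + 0.2304 + 0.21 + 0.2016 = 1.0107
KR-20 = (k/(k-1)) * (1 - Sum(p_i*q_i) / Var_total)
= (5/4) * (1 - 1.0107/2.87)
= 1.25 * 0.6478
KR-20 = 0.8098

0.8098


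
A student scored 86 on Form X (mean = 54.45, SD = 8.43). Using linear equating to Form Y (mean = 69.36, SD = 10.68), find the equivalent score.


slope = SD_Y / SD_X = 10.68 / 8.43 ~ 1.2669
intercept = mean_Y - slope * mean_X = 69.36 - (10.68 / 8.43) * 54.45 ~ 0.3771
Y = slope * X + intercept. To avoid rounding drift from the rounded slope/intercept, evaluate the equivalent form Y = mean_Y + SD_Y * (X - mean_X) / SD_X at full precision:
Y = 69.36 + 10.68 * (86 - 54.45) / 8.43
Y = 69.36 + 10.68 * 31.55 / 8.43
Y = 69.36 + 336.954 / 8.43
Y = 69.36 + 39.9708
Y = 109.3308

109.3308


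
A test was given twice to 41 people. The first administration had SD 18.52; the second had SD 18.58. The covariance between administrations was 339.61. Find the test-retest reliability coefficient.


r = cov(X,Y) / (SD_X * SD_Y)
r = 339.61 / (18.52 * 18.58)
r = 339.61 / 344.1016
r = 0.9869

0.9869


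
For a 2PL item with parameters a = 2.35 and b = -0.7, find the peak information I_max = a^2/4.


For 2PL, max info at theta = b = -0.7
I_max = a^2 / 4 = 2.35^2 / 4
= 5.5225 / 4
I_max = 1.3806

1.3806


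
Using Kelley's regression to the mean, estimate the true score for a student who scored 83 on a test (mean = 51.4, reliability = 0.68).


T_est = rxx * X + (1 - rxx) * mean
T_est = 0.68 * 83 + 0.32 * 51.4
T_est = 56.44 + 16.448
T_est = 72.888

72.888


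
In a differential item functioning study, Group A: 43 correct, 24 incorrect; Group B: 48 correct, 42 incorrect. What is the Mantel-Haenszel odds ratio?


Odds_A = 43/24 = 1.7917
Odds_B = 48/42 = 1.1429
OR = Odds_A / Odds_B = 1.7917 / 1.1429
Exactly, OR = (43 * 42) / (24 * 48) = 1806 / 1152
OR = 1.5677

1.5677


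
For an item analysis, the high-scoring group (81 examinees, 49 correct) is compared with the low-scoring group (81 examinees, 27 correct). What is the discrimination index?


p_upper = 49/81 = 0.6049
p_lower = 27/81 = 0.3333
D = 0.6049 - 0.3333 = 0.2716

0.2716


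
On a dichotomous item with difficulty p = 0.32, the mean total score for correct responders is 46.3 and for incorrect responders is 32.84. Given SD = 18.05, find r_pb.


q = 1 - p = 0.68
rpb = ((M1 - M0) / SD) * sqrt(p * q)
rpb = ((46.3 - 32.84) / 18.05) * sqrt(0.32 * 0.68)
rpb = 0.3479

0.3479


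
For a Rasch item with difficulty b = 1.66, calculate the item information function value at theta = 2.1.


P = 1/(1+exp(-(2.1-1.66))) = 0.6083
I = P*(1-P) = 0.6083 * 0.3917
I = 0.2383

0.2383


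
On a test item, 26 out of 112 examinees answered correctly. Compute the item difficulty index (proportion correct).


Item difficulty p = number correct / total examinees
p = 26 / 112
p = 0.2321

0.2321


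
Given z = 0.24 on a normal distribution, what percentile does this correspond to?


CDF(z) = 0.5 * (1 + erf(z/sqrt(2)))
erf(0.1697) = 0.1897
CDF = 0.5948
Percentile rank = 0.5948 * 100 = 59.48

59.48


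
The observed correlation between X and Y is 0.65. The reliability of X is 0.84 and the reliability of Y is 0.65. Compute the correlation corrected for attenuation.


r_corrected = rxy / sqrt(rxx * ryy)
= 0.65 / sqrt(0.84 * 0.65)
= 0.65 / sqrt(0.546)
= 0.65 / 0.738918
r_corrected = 0.8797

0.8797


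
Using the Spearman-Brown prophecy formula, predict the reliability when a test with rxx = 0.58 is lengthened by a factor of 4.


r_new = (n * rxx) / (1 + (n-1) * rxx)
r_new = (4 * 0.58) / (1 + 3 * 0.58)
r_new = 2.32 / 2.74
r_new = 0.8467

0.8467


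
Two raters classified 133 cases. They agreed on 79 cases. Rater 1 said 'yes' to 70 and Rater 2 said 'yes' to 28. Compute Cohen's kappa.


P_o = 79/133 = 0.593985
P_e = (70*28 + 63*105) / 17689 = 0.484765
kappa = (P_o - P_e) / (1 - P_e)
kappa = (0.593985 - 0.484765) / (1 - 0.484765)
kappa = 0.212

0.212


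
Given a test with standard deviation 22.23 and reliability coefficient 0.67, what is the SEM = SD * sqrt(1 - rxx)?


SEM = SD * sqrt(1 - rxx)
SEM = 22.23 * sqrt(1 - 0.67)
SEM = 22.23 * sqrt(0.33) = 22.23 * 0.574456
SEM = 12.7702

12.7702


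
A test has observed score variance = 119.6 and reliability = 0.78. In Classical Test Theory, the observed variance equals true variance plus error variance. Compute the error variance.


var_true = rxx * var_obs = 0.78 * 119.6 = 93.288
var_error = var_obs - var_true
var_error = 119.6 - 93.288
var_error = 26.312

26.312


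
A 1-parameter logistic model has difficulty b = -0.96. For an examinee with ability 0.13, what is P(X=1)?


theta - b = 0.13 - -0.96 = 1.09
exp(-(theta - b)) = exp(-1.09) = 0.3362
P = 1 / (1 + 0.3362)
P = 0.7484

0.7484


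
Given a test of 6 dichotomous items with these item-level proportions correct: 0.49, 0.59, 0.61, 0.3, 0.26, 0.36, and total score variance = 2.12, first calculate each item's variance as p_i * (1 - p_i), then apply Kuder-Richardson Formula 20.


For each item, compute p_i * q_i:
  Item 1: 0.49 * 0.51 = 0.2499
  Item 2: 0.59 * 0.41 = 0.2419
  Item 3: 0.61 * 0.39 = 0.2379
  Item 4: 0.3 * 0.7 = 0.21
  Item 5: 0.26 * 0.74 = 0.1924
  Item 6: 0.36 * 0.64 = 0.2304
Sum(p_i * q_i) = 0.2499 + 0.2419 + 0.2379 + 0.21 + 0.1924 + 0.2304 = 1.3625
KR-20 = (k/(k-1)) * (1 - Sum(p_i*q_i) / Var_total)
= (6/5) * (1 - 1.3625/2.12)
= 1.2 * 0.3573
KR-20 = 0.4288

0.4288


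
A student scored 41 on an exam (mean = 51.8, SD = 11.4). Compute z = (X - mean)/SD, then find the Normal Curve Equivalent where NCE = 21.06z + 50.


z = (X - mean) / SD = (41 - 51.8) / 11.4
z = -10.8 / 11.4
z = -0.9474
NCE = NCE = 21.06z + 50
Carry z at full precision (z = -10.8 / 11.4) into the conversion:
NCE = 21.06 * (-10.8 / 11.4) + 50 = -227.448 / 11.4 + 50
NCE = -19.9516 + 50
NCE = 30.0484

30.0484


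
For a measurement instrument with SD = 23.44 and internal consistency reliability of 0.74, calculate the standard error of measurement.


SEM = SD * sqrt(1 - rxx)
SEM = 23.44 * sqrt(1 - 0.74)
SEM = 23.44 * sqrt(0.26) = 23.44 * 0.509902
SEM = 11.9521

11.9521


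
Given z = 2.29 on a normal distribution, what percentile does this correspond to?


CDF(z) = 0.5 * (1 + erf(z/sqrt(2)))
erf(1.6193) = 0.978
CDF = 0.989
Percentile rank = 0.989 * 100 = 98.9

98.9


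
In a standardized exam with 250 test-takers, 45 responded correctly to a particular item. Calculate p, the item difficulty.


Item difficulty p = number correct / total examinees
p = 45 / 250
p = 0.18

0.18


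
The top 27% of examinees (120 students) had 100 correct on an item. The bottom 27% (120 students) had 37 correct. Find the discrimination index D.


p_upper = 100/120 = 0.8333
p_lower = 37/120 = 0.3083
D = 0.8333 - 0.3083 = 0.525

0.525


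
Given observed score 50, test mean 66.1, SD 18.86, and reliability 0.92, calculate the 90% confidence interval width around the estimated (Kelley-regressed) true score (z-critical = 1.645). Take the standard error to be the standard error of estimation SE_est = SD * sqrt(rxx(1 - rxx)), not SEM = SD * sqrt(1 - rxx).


True score estimate = 0.92*50 + 0.08*66.1 = 51.288
SE_est = SD * sqrt(rxx * (1 - rxx)) = 18.86 * sqrt(0.92 * 0.08) = 18.86 * sqrt(0.0736) = 5.11659
CI = T_est +/- z * SE_est, so width = 2 * z * SE_est = 2 * 1.645 * 5.11659
Width = 16.8336

16.8336


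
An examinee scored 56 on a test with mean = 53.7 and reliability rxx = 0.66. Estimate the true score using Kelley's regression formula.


T_est = rxx * X + (1 - rxx) * mean
T_est = 0.66 * 56 + 0.34 * 53.7
T_est = 36.96 + 18.258
T_est = 55.218

55.218


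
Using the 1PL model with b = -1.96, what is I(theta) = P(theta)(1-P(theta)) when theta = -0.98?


P = 1/(1+exp(-(-0.98--1.96))) = 0.7271
I = P*(1-P) = 0.7271 * 0.2729
I = 0.1984

0.1984


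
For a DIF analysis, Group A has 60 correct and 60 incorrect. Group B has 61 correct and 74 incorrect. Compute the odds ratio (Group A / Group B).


Odds_A = 60/60 = 1.0
Odds_B = 61/74 = 0.8243
OR = Odds_A / Odds_B = 1.0 / 0.8243
Exactly, OR = (60 * 74) / (60 * 61) = 4440 / 3660
OR = 1.2131

1.2131


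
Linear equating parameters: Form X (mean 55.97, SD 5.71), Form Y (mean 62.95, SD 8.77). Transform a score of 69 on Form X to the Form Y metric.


slope = SD_Y / SD_X = 8.77 / 5.71 ~ 1.5359
intercept = mean_Y - slope * mean_X = 62.95 - (8.77 / 5.71) * 55.97 ~ -23.0144
Y = slope * X + intercept. To avoid rounding drift from the rounded slope/intercept, evaluate the equivalent form Y = mean_Y + SD_Y * (X - mean_X) / SD_X at full precision:
Y = 62.95 + 8.77 * (69 - 55.97) / 5.71
Y = 62.95 + 8.77 * 13.03 / 5.71
Y = 62.95 + 114.2731 / 5.71
Y = 62.95 + 20.0128
Y = 82.9628

82.9628


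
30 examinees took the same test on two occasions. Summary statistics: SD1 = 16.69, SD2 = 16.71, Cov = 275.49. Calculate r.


r = cov(X,Y) / (SD_X * SD_Y)
r = 275.49 / (16.69 * 16.71)
r = 275.49 / 278.8899
r = 0.9878

0.9878


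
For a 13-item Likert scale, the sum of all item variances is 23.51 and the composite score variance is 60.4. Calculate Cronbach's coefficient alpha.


alpha = (k/(k-1)) * (1 - sum(si^2)/s_total^2)
= (13/12) * (1 - 23.51/60.4)
alpha = 0.6617

0.6617


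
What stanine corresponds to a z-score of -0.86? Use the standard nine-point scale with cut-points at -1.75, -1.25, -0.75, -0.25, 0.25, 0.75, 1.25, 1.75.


Stanine boundaries: [-1.75, -1.25, -0.75, -0.25, 0.25, 0.75, 1.25, 1.75]
z = -0.86
Check each boundary:
  z >= -1.75 -> could be stanine 2
  z >= -1.25 -> could be stanine 3
  z < -0.75
  z < -0.25
  z < 0.25
  z < 0.75
  z < 1.25
  z < 1.75
Highest qualifying boundary gives stanine = 3

3


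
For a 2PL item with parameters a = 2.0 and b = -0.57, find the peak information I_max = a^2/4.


For 2PL, max info at theta = b = -0.57
I_max = a^2 / 4 = 2.0^2 / 4
= 4.0 / 4
I_max = 1.0

1.0


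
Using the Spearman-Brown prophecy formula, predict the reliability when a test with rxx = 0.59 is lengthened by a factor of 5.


r_new = (n * rxx) / (1 + (n-1) * rxx)
r_new = (5 * 0.59) / (1 + 4 * 0.59)
r_new = 2.95 / 3.36
r_new = 0.878

0.878


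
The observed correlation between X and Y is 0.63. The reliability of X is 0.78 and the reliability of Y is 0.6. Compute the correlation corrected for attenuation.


r_corrected = rxy / sqrt(rxx * ryy)
= 0.63 / sqrt(0.78 * 0.6)
= 0.63 / sqrt(0.468)
= 0.63 / 0.684105
r_corrected = 0.9209

0.9209


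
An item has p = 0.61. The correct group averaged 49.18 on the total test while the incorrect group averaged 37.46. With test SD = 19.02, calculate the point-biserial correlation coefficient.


q = 1 - p = 0.39
rpb = ((M1 - M0) / SD) * sqrt(p * q)
rpb = ((49.18 - 37.46) / 19.02) * sqrt(0.61 * 0.39)
rpb = 0.3005

0.3005


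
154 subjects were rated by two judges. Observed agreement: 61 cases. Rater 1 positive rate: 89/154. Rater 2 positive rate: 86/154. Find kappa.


P_o = 61/154 = 0.396104
P_e = (89*86 + 65*68) / 23716 = 0.509108
kappa = (P_o - P_e) / (1 - P_e)
kappa = (0.396104 - 0.509108) / (1 - 0.509108)
kappa = -0.2302

-0.2302


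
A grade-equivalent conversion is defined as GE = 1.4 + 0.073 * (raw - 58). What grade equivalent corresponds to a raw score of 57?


raw - median = 57 - 58 = -1
slope * diff = 0.073 * -1 = -0.073
GE = 1.4 + -0.073
GE = 1.327

1.327


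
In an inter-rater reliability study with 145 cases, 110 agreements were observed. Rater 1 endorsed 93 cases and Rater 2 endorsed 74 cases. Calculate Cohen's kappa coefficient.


P_o = 110/145 = 0.758621
P_e = (93*74 + 52*71) / 21025 = 0.502925
kappa = (P_o - P_e) / (1 - P_e)
kappa = (0.758621 - 0.502925) / (1 - 0.502925)
kappa = 0.5144

0.5144


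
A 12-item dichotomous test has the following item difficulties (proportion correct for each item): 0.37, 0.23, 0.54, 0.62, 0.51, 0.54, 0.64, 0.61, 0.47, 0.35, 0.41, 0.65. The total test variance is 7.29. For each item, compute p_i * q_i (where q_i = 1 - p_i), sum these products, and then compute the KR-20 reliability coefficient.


For each item, compute p_i * q_i:
  Item 1: 0.37 * 0.63 = 0.2331
  Item 2: 0.23 * 0.77 = 0.1771
  Item 3: 0.54 * 0.46 = 0.2484
  Item 4: 0.62 * 0.38 = 0.2356
  Item 5: 0.51 * 0.49 = 0.2499
  Item 6: 0.54 * 0.46 = 0.2484
  Item 7: 0.64 * 0.36 = 0.2304
  Item 8: 0.61 * 0.39 = 0.2379
  Item 9: 0.47 * 0.53 = 0.2491
  Item 10: 0.35 * 0.65 = 0.2275
  Item 11: 0.41 * 0.59 = 0.2419
  Item 12: 0.65 * 0.35 = 0.2275
Sum(p_i * q_i) = 0.2331 + 0.1771 + 0.2484 + 0.2356 + 0.2499 + 0.2484 + 0.2304 + 0.2379 + 0.2491 + 0.2275 + 0.2419 + 0.2275 = 2.8068
KR-20 = (k/(k-1)) * (1 - Sum(p_i*q_i) / Var_total)
= (12/11) * (1 - 2.8068/7.29)
= 1.0909 * 0.615
KR-20 = 0.6709

0.6709


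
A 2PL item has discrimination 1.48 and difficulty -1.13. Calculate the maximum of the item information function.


For 2PL, max info at theta = b = -1.13
I_max = a^2 / 4 = 1.48^2 / 4
= 2.1904 / 4
I_max = 0.5476

0.5476


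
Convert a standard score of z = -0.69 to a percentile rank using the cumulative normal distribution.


CDF(z) = 0.5 * (1 + erf(z/sqrt(2)))
erf(-0.4879) = -0.5098
CDF = 0.2451
Percentile rank = 0.2451 * 100 = 24.51

24.51


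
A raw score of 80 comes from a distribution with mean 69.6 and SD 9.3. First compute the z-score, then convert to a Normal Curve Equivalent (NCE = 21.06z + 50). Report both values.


z = (X - mean) / SD = (80 - 69.6) / 9.3
z = 10.4 / 9.3
z = 1.1183
NCE = NCE = 21.06z + 50
Carry z at full precision (z = 10.4 / 9.3) into the conversion:
NCE = 21.06 * (10.4 / 9.3) + 50 = 219.024 / 9.3 + 50
NCE = 23.551 + 50
NCE = 73.551

73.551


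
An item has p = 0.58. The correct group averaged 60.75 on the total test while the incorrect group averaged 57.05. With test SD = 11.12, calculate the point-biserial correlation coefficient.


q = 1 - p = 0.42
rpb = ((M1 - M0) / SD) * sqrt(p * q)
rpb = ((60.75 - 57.05) / 11.12) * sqrt(0.58 * 0.42)
rpb = 0.1642

0.1642


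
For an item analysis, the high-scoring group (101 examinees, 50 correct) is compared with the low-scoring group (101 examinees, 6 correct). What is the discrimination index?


p_upper = 50/101 = 0.495
p_lower = 6/101 = 0.0594
D = 0.495 - 0.0594 = 0.4356

0.4356


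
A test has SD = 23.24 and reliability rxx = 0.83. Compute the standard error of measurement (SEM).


SEM = SD * sqrt(1 - rxx)
SEM = 23.24 * sqrt(1 - 0.83)
SEM = 23.24 * sqrt(0.17) = 23.24 * 0.412311
SEM = 9.5821

9.5821


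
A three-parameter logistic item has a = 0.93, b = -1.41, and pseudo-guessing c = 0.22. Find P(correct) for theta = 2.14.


logit = 0.93*(2.14 - -1.41) = 3.3015
P* = 1/(1 + exp(-3.3015)) = 0.9645
P = 0.22 + (1 - 0.22) * 0.9645
P = 0.9723

0.9723


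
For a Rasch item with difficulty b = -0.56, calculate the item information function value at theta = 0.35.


P = 1/(1+exp(-(0.35--0.56))) = 0.713
I = P*(1-P) = 0.713 * 0.287
I = 0.2046

0.2046


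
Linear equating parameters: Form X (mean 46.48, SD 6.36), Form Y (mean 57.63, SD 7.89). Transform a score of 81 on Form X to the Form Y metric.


slope = SD_Y / SD_X = 7.89 / 6.36 ~ 1.2406
intercept = mean_Y - slope * mean_X = 57.63 - (7.89 / 6.36) * 46.48 ~ -0.0315
Y = slope * X + intercept. To avoid rounding drift from the rounded slope/intercept, evaluate the equivalent form Y = mean_Y + SD_Y * (X - mean_X) / SD_X at full precision:
Y = 57.63 + 7.89 * (81 - 46.48) / 6.36
Y = 57.63 + 7.89 * 34.52 / 6.36
Y = 57.63 + 272.3628 / 6.36
Y = 57.63 + 42.8243
Y = 100.4543

100.4543


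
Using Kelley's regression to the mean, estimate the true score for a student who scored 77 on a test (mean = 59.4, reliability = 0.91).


T_est = rxx * X + (1 - rxx) * mean
T_est = 0.91 * 77 + 0.09 * 59.4
T_est = 70.07 + 5.346
T_est = 75.416

75.416


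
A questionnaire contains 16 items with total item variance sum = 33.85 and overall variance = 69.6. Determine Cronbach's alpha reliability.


alpha = (k/(k-1)) * (1 - sum(si^2)/s_total^2)
= (16/15) * (1 - 33.85/69.6)
alpha = 0.5479

0.5479


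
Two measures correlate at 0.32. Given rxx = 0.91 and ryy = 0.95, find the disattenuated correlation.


r_corrected = rxy / sqrt(rxx * ryy)
= 0.32 / sqrt(0.91 * 0.95)
= 0.32 / sqrt(0.8645)
= 0.32 / 0.929785
r_corrected = 0.3442

0.3442


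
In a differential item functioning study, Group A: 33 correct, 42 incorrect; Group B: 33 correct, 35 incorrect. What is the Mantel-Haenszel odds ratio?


Odds_A = 33/42 = 0.7857
Odds_B = 33/35 = 0.9429
OR = Odds_A / Odds_B = 0.7857 / 0.9429
Exactly, OR = (33 * 35) / (42 * 33) = 1155 / 1386
OR = 0.8333

0.8333


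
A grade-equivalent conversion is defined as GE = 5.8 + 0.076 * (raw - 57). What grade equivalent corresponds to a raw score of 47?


raw - median = 47 - 57 = -10
slope * diff = 0.076 * -10 = -0.76
GE = 5.8 + -0.76
GE = 5.04

5.04


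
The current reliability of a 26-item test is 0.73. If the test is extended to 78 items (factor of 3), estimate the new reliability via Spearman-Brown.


r_new = (n * rxx) / (1 + (n-1) * rxx)
r_new = (3 * 0.73) / (1 + 2 * 0.73)
r_new = 2.19 / 2.46
r_new = 0.8902

0.8902


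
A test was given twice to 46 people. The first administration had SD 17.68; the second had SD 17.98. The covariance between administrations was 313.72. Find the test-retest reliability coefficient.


r = cov(X,Y) / (SD_X * SD_Y)
r = 313.72 / (17.68 * 17.98)
r = 313.72 / 317.8864
r = 0.9869

0.9869


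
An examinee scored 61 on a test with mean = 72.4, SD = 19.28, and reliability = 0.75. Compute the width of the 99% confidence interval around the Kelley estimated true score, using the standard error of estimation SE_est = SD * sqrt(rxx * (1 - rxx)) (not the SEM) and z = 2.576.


True score estimate = 0.75*61 + 0.25*72.4 = 63.85
SE_est = SD * sqrt(rxx * (1 - rxx)) = 19.28 * sqrt(0.75 * 0.25) = 19.28 * sqrt(0.1875) = 8.348485
CI = T_est +/- z * SE_est, so width = 2 * z * SE_est = 2 * 2.576 * 8.348485
Width = 43.0114

43.0114


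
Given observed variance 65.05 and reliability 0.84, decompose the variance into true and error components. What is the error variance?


var_true = rxx * var_obs = 0.84 * 65.05 = 54.642
var_error = var_obs - var_true
var_error = 65.05 - 54.642
var_error = 10.408

10.408


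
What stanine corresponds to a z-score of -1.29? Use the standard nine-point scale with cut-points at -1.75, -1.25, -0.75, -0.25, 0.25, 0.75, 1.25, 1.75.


Stanine boundaries: [-1.75, -1.25, -0.75, -0.25, 0.25, 0.75, 1.25, 1.75]
z = -1.29
Check each boundary:
  z >= -1.75 -> could be stanine 2
  z < -1.25
  z < -0.75
  z < -0.25
  z < 0.25
  z < 0.75
  z < 1.25
  z < 1.75
Highest qualifying boundary gives stanine = 2

2


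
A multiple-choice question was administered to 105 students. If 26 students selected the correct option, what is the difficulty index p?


Item difficulty p = number correct / total examinees
p = 26 / 105
p = 0.2476

0.2476


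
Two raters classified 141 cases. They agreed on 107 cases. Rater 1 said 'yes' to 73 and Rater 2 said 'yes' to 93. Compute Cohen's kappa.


P_o = 107/141 = 0.758865
P_e = (73*93 + 68*48) / 19881 = 0.505659
kappa = (P_o - P_e) / (1 - P_e)
kappa = (0.758865 - 0.505659) / (1 - 0.505659)
kappa = 0.5122

0.5122


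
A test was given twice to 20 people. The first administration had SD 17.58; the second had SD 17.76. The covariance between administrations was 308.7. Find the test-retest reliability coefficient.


r = cov(X,Y) / (SD_X * SD_Y)
r = 308.7 / (17.58 * 17.76)
r = 308.7 / 312.2208
r = 0.9887

0.9887


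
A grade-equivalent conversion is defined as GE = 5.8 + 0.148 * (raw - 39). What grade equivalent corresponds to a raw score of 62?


raw - median = 62 - 39 = 23
slope * diff = 0.148 * 23 = 3.404
GE = 5.8 + 3.404
GE = 9.204

9.204


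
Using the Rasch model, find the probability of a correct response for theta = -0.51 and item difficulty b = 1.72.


theta - b = -0.51 - 1.72 = -2.23
exp(-(theta - b)) = exp(2.23) = 9.2999
P = 1 / (1 + 9.2999)
P = 0.0971

0.0971


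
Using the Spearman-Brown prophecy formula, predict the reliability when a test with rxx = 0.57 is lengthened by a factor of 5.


r_new = (n * rxx) / (1 + (n-1) * rxx)
r_new = (5 * 0.57) / (1 + 4 * 0.57)
r_new = 2.85 / 3.28
r_new = 0.8689

0.8689


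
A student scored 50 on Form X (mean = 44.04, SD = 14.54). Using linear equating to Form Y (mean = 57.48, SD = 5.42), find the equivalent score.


slope = SD_Y / SD_X = 5.42 / 14.54 ~ 0.3728
intercept = mean_Y - slope * mean_X = 57.48 - (5.42 / 14.54) * 44.04 ~ 41.0634
Y = slope * X + intercept. To avoid rounding drift from the rounded slope/intercept, evaluate the equivalent form Y = mean_Y + SD_Y * (X - mean_X) / SD_X at full precision:
Y = 57.48 + 5.42 * (50 - 44.04) / 14.54
Y = 57.48 + 5.42 * 5.96 / 14.54
Y = 57.48 + 32.3032 / 14.54
Y = 57.48 + 2.2217
Y = 59.7017

59.7017


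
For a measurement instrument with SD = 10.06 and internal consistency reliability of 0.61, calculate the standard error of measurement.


SEM = SD * sqrt(1 - rxx)
SEM = 10.06 * sqrt(1 - 0.61)
SEM = 10.06 * sqrt(0.39) = 10.06 * 0.6245
SEM = 6.2825

6.2825


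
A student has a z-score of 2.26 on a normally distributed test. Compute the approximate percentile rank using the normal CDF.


CDF(z) = 0.5 * (1 + erf(z/sqrt(2)))
erf(1.5981) = 0.9762
CDF = 0.9881
Percentile rank = 0.9881 * 100 = 98.81

98.81


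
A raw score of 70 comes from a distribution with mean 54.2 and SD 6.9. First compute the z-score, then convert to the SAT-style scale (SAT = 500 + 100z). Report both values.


z = (X - mean) / SD = (70 - 54.2) / 6.9
z = 15.8 / 6.9
z = 2.2899
SAT-scale = SAT = 500 + 100z
Carry z at full precision (z = 15.8 / 6.9) into the conversion:
SAT-scale = 500 + 100 * (15.8 / 6.9) = 500 + 1580 / 6.9
SAT-scale = 500 + 228.9855
SAT-scale = 728.9855

728.9855


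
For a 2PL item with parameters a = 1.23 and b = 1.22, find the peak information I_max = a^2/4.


For 2PL, max info at theta = b = 1.22
I_max = a^2 / 4 = 1.23^2 / 4
= 1.5129 / 4
I_max = 0.3782

0.3782


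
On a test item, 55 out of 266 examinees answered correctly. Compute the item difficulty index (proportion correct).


Item difficulty p = number correct / total examinees
p = 55 / 266
p = 0.2068

0.2068


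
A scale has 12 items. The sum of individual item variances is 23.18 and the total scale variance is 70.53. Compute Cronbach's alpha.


alpha = (k/(k-1)) * (1 - sum(si^2)/s_total^2)
= (12/11) * (1 - 23.18/70.53)
alpha = 0.7324

0.7324


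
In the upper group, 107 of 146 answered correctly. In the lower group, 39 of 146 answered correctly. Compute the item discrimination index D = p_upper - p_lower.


p_upper = 107/146 = 0.7329
p_lower = 39/146 = 0.2671
D = 0.7329 - 0.2671 = 0.4658

0.4658


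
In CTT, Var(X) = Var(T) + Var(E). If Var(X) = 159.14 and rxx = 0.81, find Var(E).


var_true = rxx * var_obs = 0.81 * 159.14 = 128.9034
var_error = var_obs - var_true
var_error = 159.14 - 128.9034
var_error = 30.2366

30.2366


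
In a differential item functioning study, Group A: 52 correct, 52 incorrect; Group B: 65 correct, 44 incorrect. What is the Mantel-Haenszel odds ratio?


Odds_A = 52/52 = 1.0
Odds_B = 65/44 = 1.4773
OR = Odds_A / Odds_B = 1.0 / 1.4773
Exactly, OR = (52 * 44) / (52 * 65) = 2288 / 3380
OR = 0.6769

0.6769


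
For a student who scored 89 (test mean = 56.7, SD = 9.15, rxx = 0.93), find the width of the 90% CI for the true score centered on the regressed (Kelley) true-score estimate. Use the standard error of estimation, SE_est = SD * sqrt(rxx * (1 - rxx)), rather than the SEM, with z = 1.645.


True score estimate = 0.93*89 + 0.07*56.7 = 86.739
SE_est = SD * sqrt(rxx * (1 - rxx)) = 9.15 * sqrt(0.93 * 0.07) = 9.15 * sqrt(0.0651) = 2.334595
CI = T_est +/- z * SE_est, so width = 2 * z * SE_est = 2 * 1.645 * 2.334595
Width = 7.6808

7.6808


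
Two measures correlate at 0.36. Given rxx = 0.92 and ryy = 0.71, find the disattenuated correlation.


r_corrected = rxy / sqrt(rxx * ryy)
= 0.36 / sqrt(0.92 * 0.71)
= 0.36 / sqrt(0.6532)
= 0.36 / 0.808208
r_corrected = 0.4454

0.4454


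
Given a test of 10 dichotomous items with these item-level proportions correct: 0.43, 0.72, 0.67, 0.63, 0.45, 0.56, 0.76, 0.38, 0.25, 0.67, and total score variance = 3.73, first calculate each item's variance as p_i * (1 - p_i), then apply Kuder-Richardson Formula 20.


For each item, compute p_i * q_i:
  Item 1: 0.43 * 0.57 = 0.2451
  Item 2: 0.72 * 0.28 = 0.2016
  Item 3: 0.67 * 0.33 = 0.2211
  Item 4: 0.63 * 0.37 = 0.2331
  Item 5: 0.45 * 0.55 = 0.2475
  Item 6: 0.56 * 0.44 = 0.2464
  Item 7: 0.76 * 0.24 = 0.1824
  Item 8: 0.38 * 0.62 = 0.2356
  Item 9: 0.25 * 0.75 = 0.1875
  Item 10: 0.67 * 0.33 = 0.2211
Sum(p_i * q_i) = 0.2451 + 0.2016 + 0.2211 + 0.2331 + 0.2475 + 0.2464 + 0.1824 + 0.2356 + 0.1875 + 0.2211 = 2.2214
KR-20 = (k/(k-1)) * (1 - Sum(p_i*q_i) / Var_total)
= (10/9) * (1 - 2.2214/3.73)
= 1.1111 * 0.4045
KR-20 = 0.4494

0.4494


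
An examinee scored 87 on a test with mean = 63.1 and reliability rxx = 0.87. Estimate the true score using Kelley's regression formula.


T_est = rxx * X + (1 - rxx) * mean
T_est = 0.87 * 87 + 0.13 * 63.1
T_est = 75.69 + 8.203
T_est = 83.893

83.893


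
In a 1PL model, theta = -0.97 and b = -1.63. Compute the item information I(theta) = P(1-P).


P = 1/(1+exp(-(-0.97--1.63))) = 0.6593
I = P*(1-P) = 0.6593 * 0.3407
I = 0.2246

0.2246


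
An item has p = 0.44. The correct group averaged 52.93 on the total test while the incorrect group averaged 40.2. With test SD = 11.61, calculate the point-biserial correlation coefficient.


q = 1 - p = 0.56
rpb = ((M1 - M0) / SD) * sqrt(p * q)
rpb = ((52.93 - 40.2) / 11.61) * sqrt(0.44 * 0.56)
rpb = 0.5443

0.5443


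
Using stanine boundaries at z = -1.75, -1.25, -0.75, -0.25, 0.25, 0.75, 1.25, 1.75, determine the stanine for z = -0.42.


Stanine boundaries: [-1.75, -1.25, -0.75, -0.25, 0.25, 0.75, 1.25, 1.75]
z = -0.42
Check each boundary:
  z >= -1.75 -> could be stanine 2
  z >= -1.25 -> could be stanine 3
  z >= -0.75 -> could be stanine 4
  z < -0.25
  z < 0.25
  z < 0.75
  z < 1.25
  z < 1.75
Highest qualifying boundary gives stanine = 4

4


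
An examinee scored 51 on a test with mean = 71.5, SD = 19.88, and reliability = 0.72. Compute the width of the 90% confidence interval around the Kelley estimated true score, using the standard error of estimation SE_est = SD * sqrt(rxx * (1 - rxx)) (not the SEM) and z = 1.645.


True score estimate = 0.72*51 + 0.28*71.5 = 56.74
SE_est = SD * sqrt(rxx * (1 - rxx)) = 19.88 * sqrt(0.72 * 0.28) = 19.88 * sqrt(0.2016) = 8.926098
CI = T_est +/- z * SE_est, so width = 2 * z * SE_est = 2 * 1.645 * 8.926098
Width = 29.3669

29.3669


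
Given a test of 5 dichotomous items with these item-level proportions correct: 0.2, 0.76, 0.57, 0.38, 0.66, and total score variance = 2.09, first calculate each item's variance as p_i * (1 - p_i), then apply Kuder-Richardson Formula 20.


For each item, compute p_i * q_i:
  Item 1: 0.2 * 0.8 = 0.16
  Item 2: 0.76 * 0.24 = 0.1824
  Item 3: 0.57 * 0.43 = 0.2451
  Item 4: 0.38 * 0.62 = 0.2356
  Item 5: 0.66 * 0.34 = 0.2244
Sum(p_i * q_i) = 0.16 + 0.1824 + 0.2451 + 0.2356 + 0.2244 = 1.0475
KR-20 = (k/(k-1)) * (1 - Sum(p_i*q_i) / Var_total)
= (5/4) * (1 - 1.0475/2.09)
= 1.25 * 0.4988
KR-20 = 0.6235

0.6235


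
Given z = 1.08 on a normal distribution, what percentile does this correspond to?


CDF(z) = 0.5 * (1 + erf(z/sqrt(2)))
erf(0.7637) = 0.7199
CDF = 0.8599
Percentile rank = 0.8599 * 100 = 85.99

85.99


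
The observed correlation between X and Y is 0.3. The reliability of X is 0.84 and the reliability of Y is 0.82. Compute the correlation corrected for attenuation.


r_corrected = rxy / sqrt(rxx * ryy)
= 0.3 / sqrt(0.84 * 0.82)
= 0.3 / sqrt(0.6888)
= 0.3 / 0.82994
r_corrected = 0.3615

0.3615


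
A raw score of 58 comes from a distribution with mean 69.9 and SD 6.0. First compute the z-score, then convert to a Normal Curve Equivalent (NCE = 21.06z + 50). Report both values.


z = (X - mean) / SD = (58 - 69.9) / 6.0
z = -11.9 / 6.0
z = -1.9833
NCE = NCE = 21.06z + 50
Carry z at full precision (z = -11.9 / 6.0) into the conversion:
NCE = 21.06 * (-11.9 / 6.0) + 50 = -250.614 / 6.0 + 50
NCE = -41.769 + 50
NCE = 8.231

8.231


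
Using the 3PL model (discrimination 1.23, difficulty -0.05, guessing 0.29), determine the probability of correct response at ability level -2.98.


logit = 1.23*(-2.98 - -0.05) = -3.6039
P* = 1/(1 + exp(--3.6039)) = 0.0265
P = 0.29 + (1 - 0.29) * 0.0265
P = 0.3088

0.3088


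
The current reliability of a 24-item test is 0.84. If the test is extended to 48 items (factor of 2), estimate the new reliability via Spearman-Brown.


r_new = (n * rxx) / (1 + (n-1) * rxx)
r_new = (2 * 0.84) / (1 + 1 * 0.84)
r_new = 1.68 / 1.84
r_new = 0.913

0.913


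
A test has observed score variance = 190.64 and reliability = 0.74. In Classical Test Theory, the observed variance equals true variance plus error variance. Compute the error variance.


var_true = rxx * var_obs = 0.74 * 190.64 = 141.0736
var_error = var_obs - var_true
var_error = 190.64 - 141.0736
var_error = 49.5664

49.5664


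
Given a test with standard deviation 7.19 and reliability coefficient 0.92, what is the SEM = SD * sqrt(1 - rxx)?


SEM = SD * sqrt(1 - rxx)
SEM = 7.19 * sqrt(1 - 0.92)
SEM = 7.19 * sqrt(0.08) = 7.19 * 0.282843
SEM = 2.0336

2.0336
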